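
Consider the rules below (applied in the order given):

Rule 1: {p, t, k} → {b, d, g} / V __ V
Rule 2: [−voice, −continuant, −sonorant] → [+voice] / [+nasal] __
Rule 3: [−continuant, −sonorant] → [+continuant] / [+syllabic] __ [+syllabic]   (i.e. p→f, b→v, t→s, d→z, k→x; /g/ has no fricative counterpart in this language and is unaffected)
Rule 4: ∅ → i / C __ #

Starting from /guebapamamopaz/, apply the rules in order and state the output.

guevavamamovazi

Rule 1 (intervocalic voicing): /p/ is a voiceless stop between vowels /a/ and /a/, so it voices to [b]. /p/ is a voiceless stop between vowels /o/ and /a/, so it voices to [b]. /guebapamamopaz/ → guebabamamobaz.
Rule 2 (post-nasal voicing): no segment meets the environment; /guebabamamobaz/ is unchanged.
Rule 3 (intervocalic spirantization): /b/ is a stop between vowels /e/ and /a/, so it spirantizes to the fricative [v]. /b/ is a stop between vowels /a/ and /a/, so it spirantizes to the fricative [v]. /b/ is a stop between vowels /o/ and /a/, so it spirantizes to the fricative [v]. /guebabamamobaz/ → guevavamamovaz.
Rule 4 (final i-epenthesis): the form ends in the consonant /z/, so [i] is inserted word-finally. /guevavamamovaz/ → guevavamamovazi.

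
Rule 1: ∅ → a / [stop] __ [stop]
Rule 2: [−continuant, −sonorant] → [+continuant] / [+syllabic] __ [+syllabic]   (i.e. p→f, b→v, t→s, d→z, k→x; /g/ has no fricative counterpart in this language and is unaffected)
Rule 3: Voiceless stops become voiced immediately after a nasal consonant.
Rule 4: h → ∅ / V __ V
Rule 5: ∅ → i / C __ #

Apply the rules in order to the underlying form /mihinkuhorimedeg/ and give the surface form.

Rule 1 (stop-cluster a-epenthesis): no segment meets the environment; /mihinkuhorimedeg/ is unchanged.
Rule 2 (intervocalic spirantization): /d/ is a stop between vowels /e/ and /e/, so it spirantizes to the fricative [z]. /mihinkuhorimedeg/ → mihinkuhorimezeg.
Rule 3 (post-nasal voicing): /k/ is a voiceless stop immediately after the nasal /n/, so it voices to [g]. /mihinkuhorimezeg/ → mihinguhorimezeg.
Rule 4 (intervocalic h-deletion): /h/ occurs between vowels /i/ and /i/, so it deletes. /h/ occurs between vowels /u/ and /o/, so it deletes. /mihinguhorimezeg/ → miinguorimezeg.
Rule 5 (final i-epenthesis): the form ends in the consonant /g/, so [i] is inserted word-finally. /miinguorimezeg/ → miinguorimezegi.

miinguorimezegi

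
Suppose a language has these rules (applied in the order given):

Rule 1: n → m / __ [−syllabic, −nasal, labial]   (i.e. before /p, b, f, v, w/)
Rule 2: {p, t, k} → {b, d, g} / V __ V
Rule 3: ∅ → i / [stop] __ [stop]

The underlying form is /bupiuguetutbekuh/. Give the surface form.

bubiuguedutibeguh

Rule 1 (nasal place assimilation): no segment meets the environment; /bupiuguetutbekuh/ is unchanged.
Rule 2 (intervocalic voicing): /p/ is a voiceless stop between vowels /u/ and /i/, so it voices to [b]. /t/ is a voiceless stop between vowels /e/ and /u/, so it voices to [d]. /k/ is a voiceless stop between vowels /e/ and /u/, so it voices to [g]. /bupiuguetutbekuh/ → bubiuguedutbeguh.
Rule 3 (stop-cluster i-epenthesis): /t/ and /b/ form a stop–stop cluster, so [i] is inserted between them. /bubiuguedutbeguh/ → bubiuguedutibeguh.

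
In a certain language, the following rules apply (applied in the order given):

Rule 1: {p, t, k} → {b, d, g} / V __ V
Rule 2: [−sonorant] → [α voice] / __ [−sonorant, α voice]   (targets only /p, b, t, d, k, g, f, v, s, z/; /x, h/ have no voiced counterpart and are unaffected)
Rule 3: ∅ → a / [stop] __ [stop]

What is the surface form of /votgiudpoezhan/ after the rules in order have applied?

vodagiutapoeshan

Rule 1 (intervocalic voicing): no segment meets the environment; /votgiudpoezhan/ is unchanged.
Rule 2 (regressive voicing assimilation): /t/ precedes the voiced obstruent /g/, so it voices to [d] by assimilation. /d/ precedes the voiceless obstruent /p/, so it devoices to [t] by assimilation. /z/ precedes the voiceless obstruent /h/, so it devoices to [s] by assimilation. /votgiudpoezhan/ → vodgiutpoeshan.
Rule 3 (stop-cluster a-epenthesis): /d/ and /g/ form a stop–stop cluster, so [a] is inserted between them. /t/ and /p/ form a stop–stop cluster, so [a] is inserted between them. /vodgiutpoeshan/ → vodagiutapoeshan.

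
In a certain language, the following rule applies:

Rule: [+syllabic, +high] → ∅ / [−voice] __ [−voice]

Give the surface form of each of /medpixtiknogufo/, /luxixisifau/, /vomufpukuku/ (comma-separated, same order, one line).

medpxtknogufo, luxxsfau, vomufpkku

/medpixtiknogufo/: /i/ is a high vowel flanked by voiceless consonants /p/ and /x/, so it deletes. /i/ is a high vowel flanked by voiceless consonants /t/ and /k/, so it deletes. → [medpxtknogufo].
/luxixisifau/: /i/ is a high vowel flanked by voiceless consonants /x/ and /x/, so it deletes. /i/ is a high vowel flanked by voiceless consonants /x/ and /s/, so it deletes. /i/ is a high vowel flanked by voiceless consonants /s/ and /f/, so it deletes. → [luxxsfau].
/vomufpukuku/: /u/ is a high vowel flanked by voiceless consonants /p/ and /k/, so it deletes. /u/ is a high vowel flanked by voiceless consonants /k/ and /k/, so it deletes. → [vomufpkku].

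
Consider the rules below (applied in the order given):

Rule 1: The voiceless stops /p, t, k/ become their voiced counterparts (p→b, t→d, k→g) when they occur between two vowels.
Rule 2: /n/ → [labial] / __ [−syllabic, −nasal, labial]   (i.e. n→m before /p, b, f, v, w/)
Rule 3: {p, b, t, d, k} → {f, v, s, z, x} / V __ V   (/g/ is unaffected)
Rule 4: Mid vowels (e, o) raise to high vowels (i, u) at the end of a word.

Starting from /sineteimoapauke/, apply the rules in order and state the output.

Rule 1 (intervocalic voicing): /t/ is a voiceless stop between vowels /e/ and /e/, so it voices to [d]. /p/ is a voiceless stop between vowels /a/ and /a/, so it voices to [b]. /k/ is a voiceless stop between vowels /u/ and /e/, so it voices to [g]. /sineteimoapauke/ → sinedeimoabauge.
Rule 2 (nasal place assimilation): no segment meets the environment; /sinedeimoabauge/ is unchanged.
Rule 3 (intervocalic spirantization): /d/ is a stop between vowels /e/ and /e/, so it spirantizes to the fricative [z]. /b/ is a stop between vowels /a/ and /a/, so it spirantizes to the fricative [v]. /sinedeimoabauge/ → sinezeimoavauge.
Rule 4 (final vowel raising): /e/ is a mid vowel in word-final position, so it raises to [i]. /sinezeimoavauge/ → sinezeimoavaugi.

sinezeimoavaugi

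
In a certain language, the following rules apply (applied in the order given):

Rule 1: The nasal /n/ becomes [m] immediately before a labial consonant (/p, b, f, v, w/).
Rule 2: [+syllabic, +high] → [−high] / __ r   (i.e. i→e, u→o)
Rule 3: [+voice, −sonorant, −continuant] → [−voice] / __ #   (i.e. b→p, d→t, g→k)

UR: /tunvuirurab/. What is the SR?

Rule 1 (nasal place assimilation): /n/ precedes the labial consonant /v/, so it assimilates in place to [m]. /tunvuirurab/ → tumvuirurab.
Rule 2 (pre-rhotic lowering): /i/ is a high vowel immediately before /r/, so it lowers to [e]. /u/ is a high vowel immediately before /r/, so it lowers to [o]. /tumvuirurab/ → tumvuerorab.
Rule 3 (final devoicing): /b/ is a voiced stop in word-final position, so it devoices to [p]. /tumvuerorab/ → tumvuerorap.

tumvuerorap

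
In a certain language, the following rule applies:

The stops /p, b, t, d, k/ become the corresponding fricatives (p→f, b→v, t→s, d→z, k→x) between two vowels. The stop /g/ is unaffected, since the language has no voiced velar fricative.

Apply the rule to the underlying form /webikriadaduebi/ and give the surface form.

Scanning /webikriadaduebi/: /b/ is a stop between vowels /e/ and /i/, so it spirantizes to the fricative [v]; /k/ at position 5 is not in the conditioning environment; /d/ is a stop between vowels /a/ and /a/, so it spirantizes to the fricative [z]; /d/ is a stop between vowels /a/ and /u/, so it spirantizes to the fricative [z]; /b/ is a stop between vowels /e/ and /i/, so it spirantizes to the fricative [v].
Result: [wevikriazazuevi].

wevikriazazuevi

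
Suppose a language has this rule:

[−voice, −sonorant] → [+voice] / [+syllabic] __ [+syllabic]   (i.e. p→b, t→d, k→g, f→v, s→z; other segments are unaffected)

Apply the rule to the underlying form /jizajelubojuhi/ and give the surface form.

No segment of /jizajelubojuhi/ meets the structural description of the rule, so the form surfaces unchanged.

jizajelubojuhi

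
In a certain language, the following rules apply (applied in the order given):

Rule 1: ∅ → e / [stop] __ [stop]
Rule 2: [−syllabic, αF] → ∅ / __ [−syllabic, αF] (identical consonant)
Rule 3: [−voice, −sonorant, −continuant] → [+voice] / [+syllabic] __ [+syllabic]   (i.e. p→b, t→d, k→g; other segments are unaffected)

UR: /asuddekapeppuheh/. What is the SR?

asudedegabebebuheh

Rule 1 (stop-cluster e-epenthesis): /d/ and /d/ form a stop–stop cluster, so [e] is inserted between them. /p/ and /p/ form a stop–stop cluster, so [e] is inserted between them. /asuddekapeppuheh/ → asudedekapepepuheh.
Rule 2 (degemination): no segment meets the environment; /asudedekapepepuheh/ is unchanged.
Rule 3 (intervocalic voicing): /k/ is a voiceless stop between vowels /e/ and /a/, so it voices to [g]. /p/ is a voiceless stop between vowels /a/ and /e/, so it voices to [b]. /p/ is a voiceless stop between vowels /e/ and /e/, so it voices to [b]. /p/ is a voiceless stop between vowels /e/ and /u/, so it voices to [b]. /asudedekapepepuheh/ → asudedegabebebuheh.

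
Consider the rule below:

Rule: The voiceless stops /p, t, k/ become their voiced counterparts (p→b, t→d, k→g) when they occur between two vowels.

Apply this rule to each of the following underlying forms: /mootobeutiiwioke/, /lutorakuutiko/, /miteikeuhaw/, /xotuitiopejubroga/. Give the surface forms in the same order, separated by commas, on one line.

moodobeudiiwioge, ludoraguudigo, mideigeuhaw, xoduidiobejubroga

/mootobeutiiwioke/: /t/ is a voiceless stop between vowels /o/ and /o/, so it voices to [d]. /t/ is a voiceless stop between vowels /u/ and /i/, so it voices to [d]. /k/ is a voiceless stop between vowels /o/ and /e/, so it voices to [g]. → [moodobeudiiwioge].
/lutorakuutiko/: /t/ is a voiceless stop between vowels /u/ and /o/, so it voices to [d]. /k/ is a voiceless stop between vowels /a/ and /u/, so it voices to [g]. /t/ is a voiceless stop between vowels /u/ and /i/, so it voices to [d]. /k/ is a voiceless stop between vowels /i/ and /o/, so it voices to [g]. → [ludoraguudigo].
/miteikeuhaw/: /t/ is a voiceless stop between vowels /i/ and /e/, so it voices to [d]. /k/ is a voiceless stop between vowels /i/ and /e/, so it voices to [g]. → [mideigeuhaw].
/xotuitiopejubroga/: /t/ is a voiceless stop between vowels /o/ and /u/, so it voices to [d]. /t/ is a voiceless stop between vowels /i/ and /i/, so it voices to [d]. /p/ is a voiceless stop between vowels /o/ and /e/, so it voices to [b]. → [xoduidiobejubroga].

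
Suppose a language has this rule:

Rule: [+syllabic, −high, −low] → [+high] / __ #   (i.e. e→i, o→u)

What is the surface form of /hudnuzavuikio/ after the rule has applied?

hudnuzavuikiu

/o/ is a mid vowel in word-final position, so it raises to [u].
Surface form: [hudnuzavuikiu].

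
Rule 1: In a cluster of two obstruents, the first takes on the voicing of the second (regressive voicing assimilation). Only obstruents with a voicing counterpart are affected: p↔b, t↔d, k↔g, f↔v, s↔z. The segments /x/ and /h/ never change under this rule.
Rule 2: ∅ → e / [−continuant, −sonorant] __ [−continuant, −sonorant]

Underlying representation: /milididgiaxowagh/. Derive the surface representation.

milididegiaxowakh

Rule 1 (regressive voicing assimilation): /g/ precedes the voiceless obstruent /h/, so it devoices to [k] by assimilation. /milididgiaxowagh/ → milididgiaxowakh.
Rule 2 (stop-cluster e-epenthesis): /d/ and /g/ form a stop–stop cluster, so [e] is inserted between them. /milididgiaxowakh/ → milididegiaxowakh.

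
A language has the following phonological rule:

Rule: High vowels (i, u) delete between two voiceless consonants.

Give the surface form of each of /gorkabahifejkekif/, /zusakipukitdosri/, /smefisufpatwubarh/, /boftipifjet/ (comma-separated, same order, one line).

/gorkabahifejkekif/: /i/ is a high vowel flanked by voiceless consonants /h/ and /f/, so it deletes. /i/ is a high vowel flanked by voiceless consonants /k/ and /f/, so it deletes. → [gorkabahfejkekf].
/zusakipukitdosri/: /i/ is a high vowel flanked by voiceless consonants /k/ and /p/, so it deletes. /u/ is a high vowel flanked by voiceless consonants /p/ and /k/, so it deletes. /i/ is a high vowel flanked by voiceless consonants /k/ and /t/, so it deletes. → [zusakpktdosri].
/smefisufpatwubarh/: /i/ is a high vowel flanked by voiceless consonants /f/ and /s/, so it deletes. /u/ is a high vowel flanked by voiceless consonants /s/ and /f/, so it deletes. → [smefsfpatwubarh].
/boftipifjet/: /i/ is a high vowel flanked by voiceless consonants /t/ and /p/, so it deletes. /i/ is a high vowel flanked by voiceless consonants /p/ and /f/, so it deletes. → [boftpfjet].

gorkabahfejkekf, zusakpktdosri, smefsfpatwubarh, boftpfjet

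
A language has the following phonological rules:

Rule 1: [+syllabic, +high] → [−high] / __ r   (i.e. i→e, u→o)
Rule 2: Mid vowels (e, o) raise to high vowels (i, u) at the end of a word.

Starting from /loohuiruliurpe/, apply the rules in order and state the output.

loohueruliorpi

Rule 1 (pre-rhotic lowering): /i/ is a high vowel immediately before /r/, so it lowers to [e]. /u/ is a high vowel immediately before /r/, so it lowers to [o]. /loohuiruliurpe/ → loohueruliorpe.
Rule 2 (final vowel raising): /e/ is a mid vowel in word-final position, so it raises to [i]. /loohueruliorpe/ → loohueruliorpi.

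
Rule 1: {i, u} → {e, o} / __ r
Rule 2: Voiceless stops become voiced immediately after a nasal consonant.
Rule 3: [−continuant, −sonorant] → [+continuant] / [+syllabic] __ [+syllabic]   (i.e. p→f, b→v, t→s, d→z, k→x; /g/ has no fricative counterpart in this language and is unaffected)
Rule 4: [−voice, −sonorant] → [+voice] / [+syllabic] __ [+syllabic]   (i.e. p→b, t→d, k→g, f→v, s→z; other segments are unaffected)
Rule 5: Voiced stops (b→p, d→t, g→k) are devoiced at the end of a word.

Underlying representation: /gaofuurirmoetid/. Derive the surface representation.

gaovuorermoezit

Rule 1 (pre-rhotic lowering): /u/ is a high vowel immediately before /r/, so it lowers to [o]. /i/ is a high vowel immediately before /r/, so it lowers to [e]. /gaofuurirmoetid/ → gaofuorermoetid.
Rule 2 (post-nasal voicing): no segment meets the environment; /gaofuorermoetid/ is unchanged.
Rule 3 (intervocalic spirantization): /t/ is a stop between vowels /e/ and /i/, so it spirantizes to the fricative [s]. /gaofuorermoetid/ → gaofuorermoesid.
Rule 4 (intervocalic voicing): /f/ is a voiceless obstruent between vowels /o/ and /u/, so it voices to [v]. /s/ is a voiceless obstruent between vowels /e/ and /i/, so it voices to [z]. /gaofuorermoesid/ → gaovuorermoezid.
Rule 5 (final devoicing): /d/ is a voiced stop in word-final position, so it devoices to [t]. /gaovuorermoezid/ → gaovuorermoezit.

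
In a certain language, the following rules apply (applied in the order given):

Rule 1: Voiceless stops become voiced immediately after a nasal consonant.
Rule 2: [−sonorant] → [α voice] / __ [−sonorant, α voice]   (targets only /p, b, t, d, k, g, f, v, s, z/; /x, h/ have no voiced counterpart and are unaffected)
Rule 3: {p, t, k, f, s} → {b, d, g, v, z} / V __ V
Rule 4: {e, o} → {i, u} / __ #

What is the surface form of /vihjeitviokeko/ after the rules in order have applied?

Rule 1 (post-nasal voicing): no segment meets the environment; /vihjeitviokeko/ is unchanged.
Rule 2 (regressive voicing assimilation): /t/ precedes the voiced obstruent /v/, so it voices to [d] by assimilation. /vihjeitviokeko/ → vihjeidviokeko.
Rule 3 (intervocalic voicing): /k/ is a voiceless obstruent between vowels /o/ and /e/, so it voices to [g]. /k/ is a voiceless obstruent between vowels /e/ and /o/, so it voices to [g]. /vihjeidviokeko/ → vihjeidviogego.
Rule 4 (final vowel raising): /o/ is a mid vowel in word-final position, so it raises to [u]. /vihjeidviogego/ → vihjeidviogegu.

vihjeidviogegu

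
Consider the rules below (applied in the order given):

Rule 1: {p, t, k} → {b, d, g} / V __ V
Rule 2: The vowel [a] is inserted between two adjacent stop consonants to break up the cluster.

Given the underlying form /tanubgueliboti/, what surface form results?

Rule 1 (intervocalic voicing): /t/ is a voiceless stop between vowels /o/ and /i/, so it voices to [d]. /tanubgueliboti/ → tanubguelibodi.
Rule 2 (stop-cluster a-epenthesis): /b/ and /g/ form a stop–stop cluster, so [a] is inserted between them. /tanubguelibodi/ → tanubaguelibodi.

tanubaguelibodi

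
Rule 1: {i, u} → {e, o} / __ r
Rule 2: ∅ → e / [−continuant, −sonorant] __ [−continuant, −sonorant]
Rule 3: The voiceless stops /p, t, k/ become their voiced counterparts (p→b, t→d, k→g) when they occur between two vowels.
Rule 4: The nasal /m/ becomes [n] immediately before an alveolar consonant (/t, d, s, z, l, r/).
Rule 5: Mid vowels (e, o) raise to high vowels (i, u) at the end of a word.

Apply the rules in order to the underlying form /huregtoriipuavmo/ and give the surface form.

Rule 1 (pre-rhotic lowering): /u/ is a high vowel immediately before /r/, so it lowers to [o]. /huregtoriipuavmo/ → horegtoriipuavmo.
Rule 2 (stop-cluster e-epenthesis): /g/ and /t/ form a stop–stop cluster, so [e] is inserted between them. /horegtoriipuavmo/ → horegetoriipuavmo.
Rule 3 (intervocalic voicing): /t/ is a voiceless stop between vowels /e/ and /o/, so it voices to [d]. /p/ is a voiceless stop between vowels /i/ and /u/, so it voices to [b]. /horegetoriipuavmo/ → horegedoriibuavmo.
Rule 4 (nasal place assimilation): no segment meets the environment; /horegedoriibuavmo/ is unchanged.
Rule 5 (final vowel raising): /o/ is a mid vowel in word-final position, so it raises to [u]. /horegedoriibuavmo/ → horegedoriibuavmu.

horegedoriibuavmu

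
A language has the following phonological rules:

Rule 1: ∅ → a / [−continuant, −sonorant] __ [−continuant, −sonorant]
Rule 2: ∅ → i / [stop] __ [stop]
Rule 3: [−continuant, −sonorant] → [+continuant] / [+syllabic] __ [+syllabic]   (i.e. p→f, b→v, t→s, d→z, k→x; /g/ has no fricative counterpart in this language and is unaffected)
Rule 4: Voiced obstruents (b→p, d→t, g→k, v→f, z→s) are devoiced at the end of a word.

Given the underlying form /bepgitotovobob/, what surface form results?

befagisosovovop

Rule 1 (stop-cluster a-epenthesis): /p/ and /g/ form a stop–stop cluster, so [a] is inserted between them. /bepgitotovobob/ → bepagitotovobob.
Rule 2 (stop-cluster i-epenthesis): no segment meets the environment; /bepagitotovobob/ is unchanged.
Rule 3 (intervocalic spirantization): /p/ is a stop between vowels /e/ and /a/, so it spirantizes to the fricative [f]. /t/ is a stop between vowels /i/ and /o/, so it spirantizes to the fricative [s]. /t/ is a stop between vowels /o/ and /o/, so it spirantizes to the fricative [s]. /b/ is a stop between vowels /o/ and /o/, so it spirantizes to the fricative [v]. /bepagitotovobob/ → befagisosovovob.
Rule 4 (final devoicing): /b/ is a voiced obstruent in word-final position, so it devoices to [p]. /befagisosovovob/ → befagisosovovop.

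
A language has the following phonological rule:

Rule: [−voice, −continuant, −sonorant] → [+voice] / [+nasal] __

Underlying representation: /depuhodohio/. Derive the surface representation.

depuhodohio

No segment of /depuhodohio/ meets the structural description of the rule, so the form surfaces unchanged.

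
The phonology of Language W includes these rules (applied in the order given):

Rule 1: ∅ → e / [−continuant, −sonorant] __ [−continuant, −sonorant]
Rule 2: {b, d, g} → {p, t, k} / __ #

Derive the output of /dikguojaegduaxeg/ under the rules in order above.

dikeguojaegeduaxek

Rule 1 (stop-cluster e-epenthesis): /k/ and /g/ form a stop–stop cluster, so [e] is inserted between them. /g/ and /d/ form a stop–stop cluster, so [e] is inserted between them. /dikguojaegduaxeg/ → dikeguojaegeduaxeg.
Rule 2 (final devoicing): /g/ is a voiced stop in word-final position, so it devoices to [k]. /dikeguojaegeduaxeg/ → dikeguojaegeduaxek.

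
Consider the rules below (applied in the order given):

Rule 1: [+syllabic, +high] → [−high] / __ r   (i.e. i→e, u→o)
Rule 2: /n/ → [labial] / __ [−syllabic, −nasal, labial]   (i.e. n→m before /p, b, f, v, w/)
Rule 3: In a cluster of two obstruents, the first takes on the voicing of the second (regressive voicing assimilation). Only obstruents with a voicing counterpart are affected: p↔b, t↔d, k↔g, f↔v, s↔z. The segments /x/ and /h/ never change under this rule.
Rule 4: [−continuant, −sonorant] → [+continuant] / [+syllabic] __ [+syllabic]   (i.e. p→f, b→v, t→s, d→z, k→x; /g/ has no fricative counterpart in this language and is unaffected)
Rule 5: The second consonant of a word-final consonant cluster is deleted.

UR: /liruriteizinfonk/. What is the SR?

Rule 1 (pre-rhotic lowering): /i/ is a high vowel immediately before /r/, so it lowers to [e]. /u/ is a high vowel immediately before /r/, so it lowers to [o]. /liruriteizinfonk/ → leroriteizinfonk.
Rule 2 (nasal place assimilation): /n/ precedes the labial consonant /f/, so it assimilates in place to [m]. /leroriteizinfonk/ → leroriteizimfonk.
Rule 3 (regressive voicing assimilation): no segment meets the environment; /leroriteizimfonk/ is unchanged.
Rule 4 (intervocalic spirantization): /t/ is a stop between vowels /i/ and /e/, so it spirantizes to the fricative [s]. /leroriteizimfonk/ → leroriseizimfonk.
Rule 5 (final cluster simplification): /k/ is the second consonant of a word-final cluster /nk/, so it deletes. /leroriseizimfonk/ → leroriseizimfon.

leroriseizimfon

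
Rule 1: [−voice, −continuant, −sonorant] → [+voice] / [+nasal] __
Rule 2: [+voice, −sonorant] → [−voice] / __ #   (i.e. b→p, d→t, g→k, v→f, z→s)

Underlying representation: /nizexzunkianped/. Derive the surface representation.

Rule 1 (post-nasal voicing): /k/ is a voiceless stop immediately after the nasal /n/, so it voices to [g]. /p/ is a voiceless stop immediately after the nasal /n/, so it voices to [b]. /nizexzunkianped/ → nizexzungianbed.
Rule 2 (final devoicing): /d/ is a voiced obstruent in word-final position, so it devoices to [t]. /nizexzungianbed/ → nizexzungianbet.

nizexzungianbet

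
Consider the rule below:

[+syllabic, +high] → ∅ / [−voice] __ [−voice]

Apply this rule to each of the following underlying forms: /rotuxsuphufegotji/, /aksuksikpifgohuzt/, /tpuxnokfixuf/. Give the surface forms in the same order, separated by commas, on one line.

/rotuxsuphufegotji/: /u/ is a high vowel flanked by voiceless consonants /t/ and /x/, so it deletes. /u/ is a high vowel flanked by voiceless consonants /s/ and /p/, so it deletes. /u/ is a high vowel flanked by voiceless consonants /h/ and /f/, so it deletes. → [rotxsphfegotji].
/aksuksikpifgohuzt/: /u/ is a high vowel flanked by voiceless consonants /s/ and /k/, so it deletes. /i/ is a high vowel flanked by voiceless consonants /s/ and /k/, so it deletes. /i/ is a high vowel flanked by voiceless consonants /p/ and /f/, so it deletes. → [akskskpfgohuzt].
/tpuxnokfixuf/: /u/ is a high vowel flanked by voiceless consonants /p/ and /x/, so it deletes. /i/ is a high vowel flanked by voiceless consonants /f/ and /x/, so it deletes. /u/ is a high vowel flanked by voiceless consonants /x/ and /f/, so it deletes. → [tpxnokfxf].

rotxsphfegotji, akskskpfgohuzt, tpxnokfxf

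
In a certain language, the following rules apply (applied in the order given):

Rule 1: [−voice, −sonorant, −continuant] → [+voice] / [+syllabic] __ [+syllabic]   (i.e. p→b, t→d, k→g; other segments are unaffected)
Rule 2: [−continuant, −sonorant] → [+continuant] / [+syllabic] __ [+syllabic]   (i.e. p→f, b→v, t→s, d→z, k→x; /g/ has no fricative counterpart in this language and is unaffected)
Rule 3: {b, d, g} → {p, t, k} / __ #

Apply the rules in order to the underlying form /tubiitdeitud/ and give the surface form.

tuviitdeizut

Rule 1 (intervocalic voicing): /t/ is a voiceless stop between vowels /i/ and /u/, so it voices to [d]. /tubiitdeitud/ → tubiitdeidud.
Rule 2 (intervocalic spirantization): /b/ is a stop between vowels /u/ and /i/, so it spirantizes to the fricative [v]. /d/ is a stop between vowels /i/ and /u/, so it spirantizes to the fricative [z]. /tubiitdeidud/ → tuviitdeizud.
Rule 3 (final devoicing): /d/ is a voiced stop in word-final position, so it devoices to [t]. /tuviitdeizud/ → tuviitdeizut.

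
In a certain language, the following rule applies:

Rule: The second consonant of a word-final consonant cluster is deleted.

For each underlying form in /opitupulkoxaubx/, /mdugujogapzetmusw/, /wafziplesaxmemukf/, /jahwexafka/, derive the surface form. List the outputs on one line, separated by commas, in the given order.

opitupulkoxaub, mdugujogapzetmus, wafziplesaxmemuk, jahwexafka

/opitupulkoxaubx/: /x/ is the second consonant of a word-final cluster /bx/, so it deletes. → [opitupulkoxaub].
/mdugujogapzetmusw/: /w/ is the second consonant of a word-final cluster /sw/, so it deletes. → [mdugujogapzetmus].
/wafziplesaxmemukf/: /f/ is the second consonant of a word-final cluster /kf/, so it deletes. → [wafziplesaxmemuk].
/jahwexafka/: the rule's environment is not met; surfaces unchanged as [jahwexafka].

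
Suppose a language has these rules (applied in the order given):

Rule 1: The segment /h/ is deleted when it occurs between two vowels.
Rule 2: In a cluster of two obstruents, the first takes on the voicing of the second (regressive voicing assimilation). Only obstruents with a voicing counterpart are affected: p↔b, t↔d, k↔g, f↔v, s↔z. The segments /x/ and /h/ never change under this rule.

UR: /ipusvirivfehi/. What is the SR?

Rule 1 (intervocalic h-deletion): /h/ occurs between vowels /e/ and /i/, so it deletes. /ipusvirivfehi/ → ipusvirivfei.
Rule 2 (regressive voicing assimilation): /s/ precedes the voiced obstruent /v/, so it voices to [z] by assimilation. /v/ precedes the voiceless obstruent /f/, so it devoices to [f] by assimilation. /ipusvirivfei/ → ipuzviriffei.

ipuzviriffei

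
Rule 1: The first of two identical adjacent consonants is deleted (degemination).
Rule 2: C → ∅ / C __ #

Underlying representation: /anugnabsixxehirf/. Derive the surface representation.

Rule 1 (degemination): /xx/ is a geminate; the first /x/ deletes. /anugnabsixxehirf/ → anugnabsixehirf.
Rule 2 (final cluster simplification): /f/ is the second consonant of a word-final cluster /rf/, so it deletes. /anugnabsixehirf/ → anugnabsixehir.

anugnabsixehir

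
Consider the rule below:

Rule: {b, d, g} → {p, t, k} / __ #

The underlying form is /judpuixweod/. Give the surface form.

Scanning /judpuixweod/: /d/ at position 3 is not in the conditioning environment; /d/ is a voiced stop in word-final position, so it devoices to [t].
Result: [judpuixweot].

judpuixweot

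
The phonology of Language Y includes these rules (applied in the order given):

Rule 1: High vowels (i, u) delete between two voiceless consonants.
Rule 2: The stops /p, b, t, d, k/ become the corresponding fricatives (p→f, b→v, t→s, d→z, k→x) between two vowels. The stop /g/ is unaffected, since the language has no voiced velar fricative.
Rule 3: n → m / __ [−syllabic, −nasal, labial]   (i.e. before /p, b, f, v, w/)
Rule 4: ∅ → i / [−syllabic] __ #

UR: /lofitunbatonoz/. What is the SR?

loftumbasonozi

Rule 1 (high vowel syncope): /i/ is a high vowel flanked by voiceless consonants /f/ and /t/, so it deletes. /lofitunbatonoz/ → loftunbatonoz.
Rule 2 (intervocalic spirantization): /t/ is a stop between vowels /a/ and /o/, so it spirantizes to the fricative [s]. /loftunbatonoz/ → loftunbasonoz.
Rule 3 (nasal place assimilation): /n/ precedes the labial consonant /b/, so it assimilates in place to [m]. /loftunbasonoz/ → loftumbasonoz.
Rule 4 (final i-epenthesis): the form ends in the consonant /z/, so [i] is inserted word-finally. /loftumbasonoz/ → loftumbasonozi.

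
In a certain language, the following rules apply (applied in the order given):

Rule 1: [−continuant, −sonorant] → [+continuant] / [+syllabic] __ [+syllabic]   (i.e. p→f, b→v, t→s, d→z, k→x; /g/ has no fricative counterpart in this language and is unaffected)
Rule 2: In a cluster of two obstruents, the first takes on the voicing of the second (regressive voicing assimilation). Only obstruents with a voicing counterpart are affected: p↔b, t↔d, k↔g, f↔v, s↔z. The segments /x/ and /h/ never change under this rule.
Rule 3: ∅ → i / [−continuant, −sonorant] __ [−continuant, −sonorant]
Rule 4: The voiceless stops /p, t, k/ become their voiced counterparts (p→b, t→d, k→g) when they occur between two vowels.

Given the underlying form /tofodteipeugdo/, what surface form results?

tofodideifeugido

Rule 1 (intervocalic spirantization): /p/ is a stop between vowels /i/ and /e/, so it spirantizes to the fricative [f]. /tofodteipeugdo/ → tofodteifeugdo.
Rule 2 (regressive voicing assimilation): /d/ precedes the voiceless obstruent /t/, so it devoices to [t] by assimilation. /tofodteifeugdo/ → tofotteifeugdo.
Rule 3 (stop-cluster i-epenthesis): /t/ and /t/ form a stop–stop cluster, so [i] is inserted between them. /g/ and /d/ form a stop–stop cluster, so [i] is inserted between them. /tofotteifeugdo/ → tofotiteifeugido.
Rule 4 (intervocalic voicing): /t/ is a voiceless stop between vowels /o/ and /i/, so it voices to [d]. /t/ is a voiceless stop between vowels /i/ and /e/, so it voices to [d]. /tofotiteifeugido/ → tofodideifeugido.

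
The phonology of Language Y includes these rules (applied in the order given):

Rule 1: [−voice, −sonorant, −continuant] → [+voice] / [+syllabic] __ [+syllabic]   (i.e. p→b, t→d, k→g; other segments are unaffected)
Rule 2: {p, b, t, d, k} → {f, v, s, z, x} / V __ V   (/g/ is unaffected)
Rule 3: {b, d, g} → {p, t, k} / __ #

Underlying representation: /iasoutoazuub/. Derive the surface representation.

Rule 1 (intervocalic voicing): /t/ is a voiceless stop between vowels /u/ and /o/, so it voices to [d]. /iasoutoazuub/ → iasoudoazuub.
Rule 2 (intervocalic spirantization): /d/ is a stop between vowels /u/ and /o/, so it spirantizes to the fricative [z]. /iasoudoazuub/ → iasouzoazuub.
Rule 3 (final devoicing): /b/ is a voiced stop in word-final position, so it devoices to [p]. /iasouzoazuub/ → iasouzoazuup.

iasouzoazuup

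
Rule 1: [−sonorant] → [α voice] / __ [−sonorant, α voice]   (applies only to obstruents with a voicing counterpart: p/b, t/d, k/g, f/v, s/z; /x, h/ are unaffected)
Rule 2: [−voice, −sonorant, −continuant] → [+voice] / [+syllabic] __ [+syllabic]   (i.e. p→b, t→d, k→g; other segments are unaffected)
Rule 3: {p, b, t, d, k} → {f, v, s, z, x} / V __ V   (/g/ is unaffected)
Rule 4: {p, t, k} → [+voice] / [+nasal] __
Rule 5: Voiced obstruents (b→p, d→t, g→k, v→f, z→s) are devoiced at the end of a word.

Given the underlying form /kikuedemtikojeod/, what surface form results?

Rule 1 (regressive voicing assimilation): no segment meets the environment; /kikuedemtikojeod/ is unchanged.
Rule 2 (intervocalic voicing): /k/ is a voiceless stop between vowels /i/ and /u/, so it voices to [g]. /k/ is a voiceless stop between vowels /i/ and /o/, so it voices to [g]. /kikuedemtikojeod/ → kiguedemtigojeod.
Rule 3 (intervocalic spirantization): /d/ is a stop between vowels /e/ and /e/, so it spirantizes to the fricative [z]. /kiguedemtigojeod/ → kiguezemtigojeod.
Rule 4 (post-nasal voicing): /t/ is a voiceless stop immediately after the nasal /m/, so it voices to [d]. /kiguezemtigojeod/ → kiguezemdigojeod.
Rule 5 (final devoicing): /d/ is a voiced obstruent in word-final position, so it devoices to [t]. /kiguezemdigojeod/ → kiguezemdigojeot.

kiguezemdigojeot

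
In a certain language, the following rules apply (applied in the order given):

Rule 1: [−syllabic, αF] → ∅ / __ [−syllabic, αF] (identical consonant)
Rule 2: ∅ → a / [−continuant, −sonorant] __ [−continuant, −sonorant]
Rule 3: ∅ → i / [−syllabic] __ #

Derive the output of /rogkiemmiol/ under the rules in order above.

Rule 1 (degemination): /mm/ is a geminate; the first /m/ deletes. /rogkiemmiol/ → rogkiemiol.
Rule 2 (stop-cluster a-epenthesis): /g/ and /k/ form a stop–stop cluster, so [a] is inserted between them. /rogkiemiol/ → rogakiemiol.
Rule 3 (final i-epenthesis): the form ends in the consonant /l/, so [i] is inserted word-finally. /rogakiemiol/ → rogakiemioli.

rogakiemioli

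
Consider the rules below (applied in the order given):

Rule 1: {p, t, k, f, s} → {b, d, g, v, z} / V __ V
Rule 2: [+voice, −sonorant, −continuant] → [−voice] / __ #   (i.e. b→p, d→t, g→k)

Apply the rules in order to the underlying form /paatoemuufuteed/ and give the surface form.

Rule 1 (intervocalic voicing): /t/ is a voiceless obstruent between vowels /a/ and /o/, so it voices to [d]. /f/ is a voiceless obstruent between vowels /u/ and /u/, so it voices to [v]. /t/ is a voiceless obstruent between vowels /u/ and /e/, so it voices to [d]. /paatoemuufuteed/ → paadoemuuvudeed.
Rule 2 (final devoicing): /d/ is a voiced stop in word-final position, so it devoices to [t]. /paadoemuuvudeed/ → paadoemuuvudeet.

paadoemuuvudeet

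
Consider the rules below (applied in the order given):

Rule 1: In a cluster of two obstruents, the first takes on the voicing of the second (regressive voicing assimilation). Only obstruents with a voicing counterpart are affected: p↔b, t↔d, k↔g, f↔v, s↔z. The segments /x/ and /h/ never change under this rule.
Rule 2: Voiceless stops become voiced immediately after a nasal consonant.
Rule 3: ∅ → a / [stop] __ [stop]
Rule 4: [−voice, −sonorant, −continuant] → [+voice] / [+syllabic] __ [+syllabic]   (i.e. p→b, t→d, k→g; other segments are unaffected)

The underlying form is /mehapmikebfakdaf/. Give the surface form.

Rule 1 (regressive voicing assimilation): /b/ precedes the voiceless obstruent /f/, so it devoices to [p] by assimilation. /k/ precedes the voiced obstruent /d/, so it voices to [g] by assimilation. /mehapmikebfakdaf/ → mehapmikepfagdaf.
Rule 2 (post-nasal voicing): no segment meets the environment; /mehapmikepfagdaf/ is unchanged.
Rule 3 (stop-cluster a-epenthesis): /g/ and /d/ form a stop–stop cluster, so [a] is inserted between them. /mehapmikepfagdaf/ → mehapmikepfagadaf.
Rule 4 (intervocalic voicing): /k/ is a voiceless stop between vowels /i/ and /e/, so it voices to [g]. /mehapmikepfagadaf/ → mehapmigepfagadaf.

mehapmigepfagadaf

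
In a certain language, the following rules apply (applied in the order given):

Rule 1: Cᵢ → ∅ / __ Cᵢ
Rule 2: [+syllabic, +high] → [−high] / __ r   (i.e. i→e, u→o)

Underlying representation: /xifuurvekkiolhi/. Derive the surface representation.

xifuorvekiolhi

Rule 1 (degemination): /kk/ is a geminate; the first /k/ deletes. /xifuurvekkiolhi/ → xifuurvekiolhi.
Rule 2 (pre-rhotic lowering): /u/ is a high vowel immediately before /r/, so it lowers to [o]. /xifuurvekiolhi/ → xifuorvekiolhi.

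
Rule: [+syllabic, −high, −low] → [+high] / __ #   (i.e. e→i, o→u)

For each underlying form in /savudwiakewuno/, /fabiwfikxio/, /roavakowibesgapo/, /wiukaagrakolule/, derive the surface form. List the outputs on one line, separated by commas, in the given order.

/savudwiakewuno/: /o/ is a mid vowel in word-final position, so it raises to [u]. → [savudwiakewunu].
/fabiwfikxio/: /o/ is a mid vowel in word-final position, so it raises to [u]. → [fabiwfikxiu].
/roavakowibesgapo/: /o/ is a mid vowel in word-final position, so it raises to [u]. → [roavakowibesgapu].
/wiukaagrakolule/: /e/ is a mid vowel in word-final position, so it raises to [i]. → [wiukaagrakoluli].

savudwiakewunu, fabiwfikxiu, roavakowibesgapu, wiukaagrakoluli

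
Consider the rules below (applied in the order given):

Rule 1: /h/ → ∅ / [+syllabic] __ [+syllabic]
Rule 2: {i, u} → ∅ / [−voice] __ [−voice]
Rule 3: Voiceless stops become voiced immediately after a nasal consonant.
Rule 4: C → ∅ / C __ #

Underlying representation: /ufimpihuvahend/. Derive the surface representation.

Rule 1 (intervocalic h-deletion): /h/ occurs between vowels /i/ and /u/, so it deletes. /h/ occurs between vowels /a/ and /e/, so it deletes. /ufimpihuvahend/ → ufimpiuvaend.
Rule 2 (high vowel syncope): no segment meets the environment; /ufimpiuvaend/ is unchanged.
Rule 3 (post-nasal voicing): /p/ is a voiceless stop immediately after the nasal /m/, so it voices to [b]. /ufimpiuvaend/ → ufimbiuvaend.
Rule 4 (final cluster simplification): /d/ is the second consonant of a word-final cluster /nd/, so it deletes. /ufimbiuvaend/ → ufimbiuvaen.

ufimbiuvaen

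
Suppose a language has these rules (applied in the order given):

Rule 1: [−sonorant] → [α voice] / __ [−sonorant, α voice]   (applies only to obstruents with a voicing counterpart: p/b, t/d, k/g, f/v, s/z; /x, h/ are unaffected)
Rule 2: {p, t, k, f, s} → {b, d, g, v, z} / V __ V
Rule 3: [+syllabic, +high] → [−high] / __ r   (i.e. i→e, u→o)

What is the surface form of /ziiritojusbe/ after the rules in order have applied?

Rule 1 (regressive voicing assimilation): /s/ precedes the voiced obstruent /b/, so it voices to [z] by assimilation. /ziiritojusbe/ → ziiritojuzbe.
Rule 2 (intervocalic voicing): /t/ is a voiceless obstruent between vowels /i/ and /o/, so it voices to [d]. /ziiritojuzbe/ → ziiridojuzbe.
Rule 3 (pre-rhotic lowering): /i/ is a high vowel immediately before /r/, so it lowers to [e]. /ziiridojuzbe/ → zieridojuzbe.

zieridojuzbe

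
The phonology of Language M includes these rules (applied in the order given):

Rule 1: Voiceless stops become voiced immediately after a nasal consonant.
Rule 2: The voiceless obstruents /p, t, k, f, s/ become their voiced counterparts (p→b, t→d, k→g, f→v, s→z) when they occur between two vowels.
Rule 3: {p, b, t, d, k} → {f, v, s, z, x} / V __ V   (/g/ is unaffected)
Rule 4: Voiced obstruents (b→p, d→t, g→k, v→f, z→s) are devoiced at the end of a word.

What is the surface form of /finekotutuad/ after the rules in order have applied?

Rule 1 (post-nasal voicing): no segment meets the environment; /finekotutuad/ is unchanged.
Rule 2 (intervocalic voicing): /k/ is a voiceless obstruent between vowels /e/ and /o/, so it voices to [g]. /t/ is a voiceless obstruent between vowels /o/ and /u/, so it voices to [d]. /t/ is a voiceless obstruent between vowels /u/ and /u/, so it voices to [d]. /finekotutuad/ → finegoduduad.
Rule 3 (intervocalic spirantization): /d/ is a stop between vowels /o/ and /u/, so it spirantizes to the fricative [z]. /d/ is a stop between vowels /u/ and /u/, so it spirantizes to the fricative [z]. /finegoduduad/ → finegozuzuad.
Rule 4 (final devoicing): /d/ is a voiced obstruent in word-final position, so it devoices to [t]. /finegozuzuad/ → finegozuzuat.

finegozuzuat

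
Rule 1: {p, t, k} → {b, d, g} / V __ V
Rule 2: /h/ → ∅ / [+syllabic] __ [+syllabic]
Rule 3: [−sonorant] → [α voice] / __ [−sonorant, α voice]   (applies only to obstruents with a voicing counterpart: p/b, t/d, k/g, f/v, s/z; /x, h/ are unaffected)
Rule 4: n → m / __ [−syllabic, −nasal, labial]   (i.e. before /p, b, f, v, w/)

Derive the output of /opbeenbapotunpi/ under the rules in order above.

Rule 1 (intervocalic voicing): /p/ is a voiceless stop between vowels /a/ and /o/, so it voices to [b]. /t/ is a voiceless stop between vowels /o/ and /u/, so it voices to [d]. /opbeenbapotunpi/ → opbeenbabodunpi.
Rule 2 (intervocalic h-deletion): no segment meets the environment; /opbeenbabodunpi/ is unchanged.
Rule 3 (regressive voicing assimilation): /p/ precedes the voiced obstruent /b/, so it voices to [b] by assimilation. /opbeenbabodunpi/ → obbeenbabodunpi.
Rule 4 (nasal place assimilation): /n/ precedes the labial consonant /b/, so it assimilates in place to [m]. /n/ precedes the labial consonant /p/, so it assimilates in place to [m]. /obbeenbabodunpi/ → obbeembabodumpi.

obbeembabodumpi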